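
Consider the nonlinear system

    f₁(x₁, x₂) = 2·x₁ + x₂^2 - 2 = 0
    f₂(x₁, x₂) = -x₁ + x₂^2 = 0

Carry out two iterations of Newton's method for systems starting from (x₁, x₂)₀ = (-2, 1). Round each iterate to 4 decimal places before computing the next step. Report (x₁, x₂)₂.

(0.6667, 0.8167)

At (-2, 1): F = (-5.0000, 3.0000).
Jacobian J = [[2, 2·x₂], [-1, 2·x₂]].
At the point, J = [[2.0000, 2.0000], [-1.0000, 2.0000]] (det J = 6.0000).
Solving J·Δ = −F gives Δ = (2.6667, -0.1667).
Then the next iterate is (x₁, x₂)₁ = (0.6667, 0.8333).
Round to (0.6667, 0.8333) and repeat: F = (0.027789, 0.027689), J = [[2.0000, 1.6666], [-1.0000, 1.6666]].
Δ = (0.0000, -0.0166), so (x₁, x₂)₂ = (0.6667, 0.8167).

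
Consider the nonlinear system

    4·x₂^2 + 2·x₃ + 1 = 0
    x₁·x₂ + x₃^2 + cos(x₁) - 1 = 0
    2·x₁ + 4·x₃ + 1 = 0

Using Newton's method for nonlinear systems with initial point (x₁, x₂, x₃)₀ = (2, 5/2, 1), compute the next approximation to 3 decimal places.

(5.281, 1.489, -2.890)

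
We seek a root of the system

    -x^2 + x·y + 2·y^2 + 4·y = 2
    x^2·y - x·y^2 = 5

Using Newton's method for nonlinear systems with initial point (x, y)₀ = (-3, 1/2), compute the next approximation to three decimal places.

At (-3, 1/2): F = (-10.000, 0.250).
Jacobian J = [[-2·x + y, x + 4·y + 4], [2·x·y - y^2, x^2 - 2·x·y]].
At the point, J = [[6.500, 3.000], [-3.250, 12.000]] (det J = 87.750).
Solving J·Δ = −F gives Δ = (1.376, 0.352).
Then the next iterate is (x, y)₁ = (-1.624, 0.852).

(-1.624, 0.852)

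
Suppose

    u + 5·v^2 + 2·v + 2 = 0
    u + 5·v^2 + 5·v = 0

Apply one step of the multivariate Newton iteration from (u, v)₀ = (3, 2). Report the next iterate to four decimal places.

At (3, 2): F = (29.0000, 33.0000).
Jacobian J = [[1, 10·v + 2], [1, 10·v + 5]].
At the point, J = [[1.0000, 22.0000], [1.0000, 25.0000]] (det J = 3.0000).
Solving J·Δ = −F gives Δ = (0.3333, -1.3333).
Then the next iterate is (u, v)₁ = (3.3333, 0.6667).

(3.3333, 0.6667)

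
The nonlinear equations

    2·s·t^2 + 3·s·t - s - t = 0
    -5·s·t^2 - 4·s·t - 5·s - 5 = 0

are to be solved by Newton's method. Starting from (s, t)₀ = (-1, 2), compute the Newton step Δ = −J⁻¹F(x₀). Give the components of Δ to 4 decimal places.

(-0.2857, -1.5595)

At (-1, 2): F = (-15.0000, 28.0000).
Jacobian J = [[2·t^2 + 3·t - 1, 4·s·t + 3·s - 1], [-5·t^2 - 4·t - 5, -10·s·t - 4·s]].
At the point, J = [[13.0000, -12.0000], [-33.0000, 24.0000]] (det J = -84.0000).
Solving J·Δ = −F gives Δ = (-0.2857, -1.5595).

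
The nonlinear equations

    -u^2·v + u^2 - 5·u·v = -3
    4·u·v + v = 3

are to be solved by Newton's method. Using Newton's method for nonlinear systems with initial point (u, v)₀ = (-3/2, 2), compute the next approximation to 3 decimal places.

(-3.000, -3.000)

At (-3/2, 2): F = (15.750, -13.000).
Jacobian J = [[-2·u·v + 2·u - 5·v, -u^2 - 5·u], [4·v, 4·u + 1]].
At the point, J = [[-7.000, 5.250], [8.000, -5.000]] (det J = -7.000).
Solving J·Δ = −F gives Δ = (-1.500, -5.000).
Then the next iterate is (u, v)₁ = (-3.000, -3.000).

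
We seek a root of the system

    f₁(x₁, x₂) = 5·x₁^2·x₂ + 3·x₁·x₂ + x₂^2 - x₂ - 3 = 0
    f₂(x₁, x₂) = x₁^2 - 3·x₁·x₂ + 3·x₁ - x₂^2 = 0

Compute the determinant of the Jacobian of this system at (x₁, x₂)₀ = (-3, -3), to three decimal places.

1041.000

J = [[10·x₁·x₂ + 3·x₂, 5·x₁^2 + 3·x₁ + 2·x₂ - 1], [2·x₁ - 3·x₂ + 3, -3·x₁ - 2·x₂]].
At the point, J = [[81.000, 29.000], [6.000, 15.000]].
det J = 1041.000.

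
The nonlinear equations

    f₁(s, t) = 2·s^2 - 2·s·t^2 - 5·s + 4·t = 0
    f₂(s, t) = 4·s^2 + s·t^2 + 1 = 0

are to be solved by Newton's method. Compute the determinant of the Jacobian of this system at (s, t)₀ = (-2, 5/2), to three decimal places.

J = [[4·s - 2·t^2 - 5, -4·s·t + 4], [8·s + t^2, 2·s·t]].
At the point, J = [[-25.500, 24.000], [-9.750, -10.000]].
det J = 489.000.

489.000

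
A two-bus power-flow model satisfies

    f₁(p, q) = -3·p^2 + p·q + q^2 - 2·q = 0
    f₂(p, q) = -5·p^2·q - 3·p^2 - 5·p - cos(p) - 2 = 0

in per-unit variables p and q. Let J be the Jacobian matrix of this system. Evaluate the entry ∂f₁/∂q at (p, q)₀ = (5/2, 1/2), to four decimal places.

∂f₁/∂q = p + 2·q - 2.
At (5/2, 1/2) this is 1.5000.

1.5000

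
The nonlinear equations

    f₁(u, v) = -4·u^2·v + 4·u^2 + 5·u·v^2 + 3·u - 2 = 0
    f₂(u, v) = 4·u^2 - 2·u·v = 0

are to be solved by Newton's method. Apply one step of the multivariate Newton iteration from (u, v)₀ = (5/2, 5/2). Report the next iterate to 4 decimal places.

(1.3019, 1.4058)

At (5/2, 5/2): F = (46.1250, 12.5000).
Jacobian J = [[-8·u·v + 8·u + 5·v^2 + 3, -4·u^2 + 10·u·v], [8·u - 2·v, -2·u]].
At the point, J = [[4.2500, 37.5000], [15.0000, -5.0000]] (det J = -583.7500).
Solving J·Δ = −F gives Δ = (-1.1981, -1.0942).
Then the next iterate is (u, v)₁ = (1.3019, 1.4058).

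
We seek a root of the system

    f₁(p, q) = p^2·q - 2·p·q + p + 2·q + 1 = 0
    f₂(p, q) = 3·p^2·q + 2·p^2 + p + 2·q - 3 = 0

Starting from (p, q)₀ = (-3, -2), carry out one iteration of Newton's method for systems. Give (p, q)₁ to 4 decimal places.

(0.8529, -3.7353)

At (-3, -2): F = (-36.0000, -46.0000).
Jacobian J = [[2·p·q - 2·q + 1, p^2 - 2·p + 2], [6·p·q + 4·p + 1, 3·p^2 + 2]].
At the point, J = [[17.0000, 17.0000], [25.0000, 29.0000]] (det J = 68.0000).
Solving J·Δ = −F gives Δ = (3.8529, -1.7353).
Then the next iterate is (p, q)₁ = (0.8529, -3.7353).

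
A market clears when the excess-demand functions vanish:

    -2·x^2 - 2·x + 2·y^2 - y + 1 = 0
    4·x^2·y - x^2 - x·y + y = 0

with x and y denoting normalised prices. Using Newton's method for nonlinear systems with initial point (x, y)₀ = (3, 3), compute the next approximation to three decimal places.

At (3, 3): F = (-8.000, 93.000).
Jacobian J = [[-4·x - 2, 4·y - 1], [8·x·y - 2·x - y, 4·x^2 - x + 1]].
At the point, J = [[-14.000, 11.000], [63.000, 34.000]] (det J = -1169.000).
Solving J·Δ = −F gives Δ = (-1.108, -0.683).
Then the next iterate is (x, y)₁ = (1.892, 2.317).

(1.892, 2.317)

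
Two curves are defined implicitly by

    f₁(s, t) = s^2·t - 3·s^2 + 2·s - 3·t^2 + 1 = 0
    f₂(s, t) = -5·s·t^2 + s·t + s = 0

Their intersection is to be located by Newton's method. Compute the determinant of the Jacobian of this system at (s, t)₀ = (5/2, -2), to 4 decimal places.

-824.2500

J = [[2·s·t - 6·s + 2, s^2 - 6·t], [-5·t^2 + t + 1, -10·s·t + s]].
At the point, J = [[-23.0000, 18.2500], [-21.0000, 52.5000]].
det J = -824.2500.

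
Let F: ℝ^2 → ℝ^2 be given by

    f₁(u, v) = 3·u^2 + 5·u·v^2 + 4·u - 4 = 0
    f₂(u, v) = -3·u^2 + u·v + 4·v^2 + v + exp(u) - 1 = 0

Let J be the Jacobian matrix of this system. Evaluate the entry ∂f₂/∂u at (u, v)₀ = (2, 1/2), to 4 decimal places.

∂f₂/∂u = -6·u + v + exp(u).
At (2, 1/2) this is -4.1109.

-4.1109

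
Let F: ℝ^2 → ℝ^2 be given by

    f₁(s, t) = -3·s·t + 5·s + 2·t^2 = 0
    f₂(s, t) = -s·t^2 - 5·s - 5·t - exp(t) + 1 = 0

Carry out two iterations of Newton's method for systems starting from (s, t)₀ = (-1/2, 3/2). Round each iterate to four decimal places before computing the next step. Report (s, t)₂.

(-1.1811, 1.0598)

At (-1/2, 3/2): F = (4.2500, -7.356689).
Jacobian J = [[-3·t + 5, -3·s + 4·t], [-t^2 - 5, -2·s·t - exp(t) - 5]].
At the point, J = [[0.5000, 7.5000], [-7.2500, -7.981689]] (det J = 50.384155).
Solving J·Δ = −F gives Δ = (-0.4218, -0.5385).
Then the next iterate is (s, t)₁ = (-0.9218, 0.9615).
Round to (-0.9218, 0.9615) and repeat: F = (-0.101103, -0.961929), J = [[2.1155, 6.6114], [-5.924482, -5.842996]].
Δ = (-0.2593, 0.0983), so (s, t)₂ = (-1.1811, 1.0598).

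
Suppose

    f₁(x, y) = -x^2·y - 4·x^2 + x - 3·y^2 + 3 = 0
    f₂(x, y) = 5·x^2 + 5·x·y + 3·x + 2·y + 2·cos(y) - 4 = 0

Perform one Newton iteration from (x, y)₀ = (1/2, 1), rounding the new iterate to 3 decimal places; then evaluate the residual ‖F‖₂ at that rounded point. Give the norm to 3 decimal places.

0.776

At (1/2, 1): F = (-0.750, 4.33060).
Jacobian J = [[-2·x·y - 8·x + 1, -x^2 - 6·y], [10·x + 5·y + 3, 5·x - 2·sin(y) + 2]].
At the point, J = [[-4.000, -6.250], [13.000, 2.81706]] (det J = 69.98177).
Solving J·Δ = −F gives Δ = (-0.357, 0.108).
Then the next iterate is (x, y)₁ = (0.143, 1.108).
Re-evaluating at (0.143, 1.108): F = (-0.64445, 0.43237), so ‖F‖₂ = 0.776.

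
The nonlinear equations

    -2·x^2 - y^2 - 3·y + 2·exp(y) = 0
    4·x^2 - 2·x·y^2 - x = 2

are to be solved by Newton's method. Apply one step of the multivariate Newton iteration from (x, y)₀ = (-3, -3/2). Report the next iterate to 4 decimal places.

(-1.7530, -0.7381)

At (-3, -3/2): F = (-15.303740, 50.5000).
Jacobian J = [[-4·x, -2·y + 2·exp(y) - 3], [8·x - 2·y^2 - 1, -4·x·y]].
At the point, J = [[12.0000, 0.446260], [-29.5000, -18.0000]] (det J = -202.835321).
Solving J·Δ = −F gives Δ = (1.2470, 0.7619).
Then the next iterate is (x, y)₁ = (-1.7530, -0.7381).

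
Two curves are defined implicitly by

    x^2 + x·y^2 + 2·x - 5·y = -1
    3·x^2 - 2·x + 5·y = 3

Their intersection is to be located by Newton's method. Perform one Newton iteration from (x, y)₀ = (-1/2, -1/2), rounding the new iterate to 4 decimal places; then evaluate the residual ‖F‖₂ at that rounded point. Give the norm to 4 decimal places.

At (-1/2, -1/2): F = (2.6250, -3.7500).
Jacobian J = [[2·x + y^2 + 2, 2·x·y - 5], [6·x - 2, 5]].
At the point, J = [[1.2500, -4.5000], [-5.0000, 5.0000]] (det J = -16.2500).
Solving J·Δ = −F gives Δ = (-0.2308, 0.5192).
Then the next iterate is (x, y)₁ = (-0.7308, 0.0192).
Re-evaluating at (-0.7308, 0.0192): F = (-0.023801, 0.159806), so ‖F‖₂ = 0.1616.

0.1616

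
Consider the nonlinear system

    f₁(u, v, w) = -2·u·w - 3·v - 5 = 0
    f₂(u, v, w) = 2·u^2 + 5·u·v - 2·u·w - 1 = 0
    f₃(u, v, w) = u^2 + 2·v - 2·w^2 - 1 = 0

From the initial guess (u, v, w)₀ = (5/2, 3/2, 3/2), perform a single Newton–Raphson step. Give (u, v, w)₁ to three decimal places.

(-1.798, 3.788, -0.694)

At (5/2, 3/2, 3/2): F = (-17.000, 22.750, 3.750).
Jacobian J = [[-2·w, -3, -2·u], [4·u + 5·v - 2·w, 5·u, -2·u], [2·u, 2, -4·w]].
At the point, J = [[-3.000, -3.000, -5.000], [14.500, 12.500, -5.000], [5.000, 2.000, -6.000]] (det J = 176.500).
Solving J·Δ = −F gives Δ = (-4.298, 2.288, -2.194).
Then the next iterate is (u, v, w)₁ = (-1.798, 3.788, -0.694).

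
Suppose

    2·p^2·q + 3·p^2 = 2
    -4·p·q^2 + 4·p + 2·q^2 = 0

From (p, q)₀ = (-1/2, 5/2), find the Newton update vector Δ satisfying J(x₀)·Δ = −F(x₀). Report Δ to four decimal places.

(-0.0769, -1.2308)

At (-1/2, 5/2): F = (0.0000, 23.0000).
Jacobian J = [[4·p·q + 6·p, 2·p^2], [-4·q^2 + 4, -8·p·q + 4·q]].
At the point, J = [[-8.0000, 0.5000], [-21.0000, 20.0000]] (det J = -149.5000).
Solving J·Δ = −F gives Δ = (-0.0769, -1.2308).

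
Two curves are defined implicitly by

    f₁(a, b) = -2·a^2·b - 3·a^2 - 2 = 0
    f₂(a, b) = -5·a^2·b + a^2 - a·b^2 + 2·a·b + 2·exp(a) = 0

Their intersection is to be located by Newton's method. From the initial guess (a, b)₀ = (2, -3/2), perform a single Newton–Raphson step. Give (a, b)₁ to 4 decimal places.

At (2, -3/2): F = (-2.0000, 38.278112).
Jacobian J = [[-4·a·b - 6·a, -2·a^2], [-10·a·b + 2·a - b^2 + 2·b + 2·exp(a), -5·a^2 - 2·a·b + 2·a]].
At the point, J = [[0.0000, -8.0000], [43.528112, -10.0000]] (det J = 348.224898).
Solving J·Δ = −F gives Δ = (-0.9368, -0.2500).
Then the next iterate is (a, b)₁ = (1.0632, -1.7500).

(1.0632, -1.7500)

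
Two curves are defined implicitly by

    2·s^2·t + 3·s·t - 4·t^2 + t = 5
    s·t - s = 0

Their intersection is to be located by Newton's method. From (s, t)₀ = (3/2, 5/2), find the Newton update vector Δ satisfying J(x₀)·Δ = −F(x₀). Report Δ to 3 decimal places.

At (3/2, 5/2): F = (-5.000, 2.250).
Jacobian J = [[4·s·t + 3·t, 2·s^2 + 3·s - 8·t + 1], [t - 1, s]].
At the point, J = [[22.500, -10.000], [1.500, 1.500]] (det J = 48.750).
Solving J·Δ = −F gives Δ = (-0.308, -1.192).

(-0.308, -1.192)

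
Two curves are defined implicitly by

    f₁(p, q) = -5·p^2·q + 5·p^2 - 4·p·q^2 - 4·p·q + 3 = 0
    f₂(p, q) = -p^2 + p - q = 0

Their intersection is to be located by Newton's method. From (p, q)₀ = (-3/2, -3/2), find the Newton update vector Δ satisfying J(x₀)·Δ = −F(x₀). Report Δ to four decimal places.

At (-3/2, -3/2): F = (35.6250, -2.2500).
Jacobian J = [[-10·p·q + 10·p - 4·q^2 - 4·q, -5·p^2 - 8·p·q - 4·p], [-2·p + 1, -1]].
At the point, J = [[-40.5000, -23.2500], [4.0000, -1.0000]] (det J = 133.5000).
Solving J·Δ = −F gives Δ = (0.6587, 0.3848).

(0.6587, 0.3848)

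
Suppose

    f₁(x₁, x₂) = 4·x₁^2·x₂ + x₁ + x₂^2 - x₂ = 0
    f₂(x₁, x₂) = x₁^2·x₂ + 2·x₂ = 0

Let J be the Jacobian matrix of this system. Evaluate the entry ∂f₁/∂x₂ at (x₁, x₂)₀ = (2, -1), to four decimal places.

∂f₁/∂x₂ = 4·x₁^2 + 2·x₂ - 1.
At (2, -1) this is 13.0000.

13.0000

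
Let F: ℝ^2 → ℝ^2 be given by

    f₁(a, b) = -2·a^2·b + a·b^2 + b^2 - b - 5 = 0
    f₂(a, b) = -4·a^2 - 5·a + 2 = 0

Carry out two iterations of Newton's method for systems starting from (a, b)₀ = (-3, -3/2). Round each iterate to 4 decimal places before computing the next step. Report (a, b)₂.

At (-3, -3/2): F = (19.0000, -19.0000).
Jacobian J = [[-4·a·b + b^2, -2·a^2 + 2·a·b + 2·b - 1], [-8·a - 5, 0]].
At the point, J = [[-15.7500, -13.0000], [19.0000, 0.0000]] (det J = 247.0000).
Solving J·Δ = −F gives Δ = (1.0000, 0.2500).
Then the next iterate is (a, b)₁ = (-2.0000, -1.2500).
Round to (-2.0000, -1.2500) and repeat: F = (4.6875, -4.0000), J = [[-8.4375, -6.5000], [11.0000, 0.0000]].
Δ = (0.3636, 0.2491), so (a, b)₂ = (-1.6364, -1.0009).

(-1.6364, -1.0009)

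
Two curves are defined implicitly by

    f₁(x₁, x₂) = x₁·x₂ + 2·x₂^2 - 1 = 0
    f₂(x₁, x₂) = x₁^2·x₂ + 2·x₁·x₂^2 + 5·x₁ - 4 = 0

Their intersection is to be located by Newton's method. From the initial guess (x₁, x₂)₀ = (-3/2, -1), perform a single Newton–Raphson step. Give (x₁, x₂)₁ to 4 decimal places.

At (-3/2, -1): F = (2.5000, -16.7500).
Jacobian J = [[x₂, x₁ + 4·x₂], [2·x₁·x₂ + 2·x₂^2 + 5, x₁^2 + 4·x₁·x₂]].
At the point, J = [[-1.0000, -5.5000], [10.0000, 8.2500]] (det J = 46.7500).
Solving J·Δ = −F gives Δ = (1.5294, 0.1765).
Then the next iterate is (x₁, x₂)₁ = (0.0294, -0.8235).

(0.0294, -0.8235)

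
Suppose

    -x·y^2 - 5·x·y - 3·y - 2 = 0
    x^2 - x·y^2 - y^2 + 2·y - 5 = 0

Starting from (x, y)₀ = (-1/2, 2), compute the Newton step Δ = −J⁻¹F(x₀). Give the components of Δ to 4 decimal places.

(-0.5500, -4.4667)

At (-1/2, 2): F = (-1.0000, -2.7500).
Jacobian J = [[-y^2 - 5·y, -2·x·y - 5·x - 3], [2·x - y^2, -2·x·y - 2·y + 2]].
At the point, J = [[-14.0000, 1.5000], [-5.0000, 0.0000]] (det J = 7.5000).
Solving J·Δ = −F gives Δ = (-0.5500, -4.4667).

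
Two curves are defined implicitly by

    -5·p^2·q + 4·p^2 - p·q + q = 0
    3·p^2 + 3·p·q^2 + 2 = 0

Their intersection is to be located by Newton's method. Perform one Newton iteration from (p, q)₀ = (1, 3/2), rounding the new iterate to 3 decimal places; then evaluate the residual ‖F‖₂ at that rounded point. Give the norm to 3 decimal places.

213.579

At (1, 3/2): F = (-3.500, 11.750).
Jacobian J = [[-10·p·q + 8·p - q, -5·p^2 - p + 1], [6·p + 3·q^2, 6·p·q]].
At the point, J = [[-8.500, -5.000], [12.750, 9.000]] (det J = -12.750).
Solving J·Δ = −F gives Δ = (2.137, -4.333).
Then the next iterate is (p, q)₁ = (3.137, -2.833).
Re-evaluating at (3.137, -2.833): F = (184.81169, 107.05395), so ‖F‖₂ = 213.579.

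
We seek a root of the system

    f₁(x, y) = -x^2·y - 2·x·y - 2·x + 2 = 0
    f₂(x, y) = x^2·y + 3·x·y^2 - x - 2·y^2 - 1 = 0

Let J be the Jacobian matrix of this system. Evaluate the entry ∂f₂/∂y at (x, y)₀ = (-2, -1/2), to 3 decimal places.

12.000

∂f₂/∂y = x^2 + 6·x·y - 4·y.
At (-2, -1/2) this is 12.000.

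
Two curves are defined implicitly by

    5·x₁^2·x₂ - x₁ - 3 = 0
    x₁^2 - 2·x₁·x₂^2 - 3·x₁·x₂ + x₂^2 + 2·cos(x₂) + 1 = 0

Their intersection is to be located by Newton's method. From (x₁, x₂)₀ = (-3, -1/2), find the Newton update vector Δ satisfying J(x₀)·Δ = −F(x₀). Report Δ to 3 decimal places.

(1.771, -0.051)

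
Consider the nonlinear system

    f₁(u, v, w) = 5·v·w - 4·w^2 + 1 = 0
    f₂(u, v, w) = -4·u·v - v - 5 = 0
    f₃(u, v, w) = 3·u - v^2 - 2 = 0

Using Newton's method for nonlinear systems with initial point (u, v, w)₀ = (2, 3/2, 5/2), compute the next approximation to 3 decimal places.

(0.417, 0.500, 1.080)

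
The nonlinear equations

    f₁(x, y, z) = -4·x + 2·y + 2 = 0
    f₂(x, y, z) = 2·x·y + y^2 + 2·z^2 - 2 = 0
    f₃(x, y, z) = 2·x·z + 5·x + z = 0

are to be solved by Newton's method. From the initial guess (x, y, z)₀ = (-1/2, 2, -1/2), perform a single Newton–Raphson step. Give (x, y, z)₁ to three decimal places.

At (-1/2, 2, -1/2): F = (8.000, 0.500, -2.500).
Jacobian J = [[-4, 2, 0], [2·y, 2·x + 2·y, 4·z], [2·z + 5, 0, 2·x + 1]].
At the point, J = [[-4.000, 2.000, 0.000], [4.000, 3.000, -2.000], [4.000, 0.000, 0.000]] (det J = -16.000).
Solving J·Δ = −F gives Δ = (0.625, -2.750, -2.625).
Then the next iterate is (x, y, z)₁ = (0.125, -0.750, -3.125).

(0.125, -0.750, -3.125)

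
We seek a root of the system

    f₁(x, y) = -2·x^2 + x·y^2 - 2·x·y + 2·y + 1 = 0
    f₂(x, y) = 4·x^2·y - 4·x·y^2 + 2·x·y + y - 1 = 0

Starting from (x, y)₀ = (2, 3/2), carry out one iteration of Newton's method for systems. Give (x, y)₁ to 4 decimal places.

(1.2678, 1.2732)

At (2, 3/2): F = (-5.5000, 12.5000).
Jacobian J = [[-4·x + y^2 - 2·y, 2·x·y - 2·x + 2], [8·x·y - 4·y^2 + 2·y, 4·x^2 - 8·x·y + 2·x + 1]].
At the point, J = [[-8.7500, 4.0000], [18.0000, -3.0000]] (det J = -45.7500).
Solving J·Δ = −F gives Δ = (-0.7322, -0.2268).
Then the next iterate is (x, y)₁ = (1.2678, 1.2732).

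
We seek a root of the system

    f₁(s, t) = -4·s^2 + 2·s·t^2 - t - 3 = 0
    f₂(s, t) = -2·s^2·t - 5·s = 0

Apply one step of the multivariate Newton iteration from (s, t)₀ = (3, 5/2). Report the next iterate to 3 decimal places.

(1.517, 2.050)

At (3, 5/2): F = (-4.000, -60.000).
Jacobian J = [[-8·s + 2·t^2, 4·s·t - 1], [-4·s·t - 5, -2·s^2]].
At the point, J = [[-11.500, 29.000], [-35.000, -18.000]] (det J = 1222.000).
Solving J·Δ = −F gives Δ = (-1.483, -0.450).
Then the next iterate is (s, t)₁ = (1.517, 2.050).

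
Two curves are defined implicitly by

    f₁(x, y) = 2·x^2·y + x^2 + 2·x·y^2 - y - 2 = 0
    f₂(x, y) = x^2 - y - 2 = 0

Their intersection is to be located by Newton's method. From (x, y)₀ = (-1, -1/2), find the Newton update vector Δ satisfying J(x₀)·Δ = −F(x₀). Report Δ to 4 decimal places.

(-0.6364, 0.7727)

At (-1, -1/2): F = (-2.0000, -0.5000).
Jacobian J = [[4·x·y + 2·x + 2·y^2, 2·x^2 + 4·x·y - 1], [2·x, -1]].
At the point, J = [[0.5000, 3.0000], [-2.0000, -1.0000]] (det J = 5.5000).
Solving J·Δ = −F gives Δ = (-0.6364, 0.7727).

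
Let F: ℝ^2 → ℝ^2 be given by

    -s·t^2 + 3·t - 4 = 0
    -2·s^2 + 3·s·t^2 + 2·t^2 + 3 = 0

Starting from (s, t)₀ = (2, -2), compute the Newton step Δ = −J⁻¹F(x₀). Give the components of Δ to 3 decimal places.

(-3.321, 0.429)

At (2, -2): F = (-18.000, 27.000).
Jacobian J = [[-t^2, -2·s·t + 3], [-4·s + 3·t^2, 6·s·t + 4·t]].
At the point, J = [[-4.000, 11.000], [4.000, -32.000]] (det J = 84.000).
Solving J·Δ = −F gives Δ = (-3.321, 0.429).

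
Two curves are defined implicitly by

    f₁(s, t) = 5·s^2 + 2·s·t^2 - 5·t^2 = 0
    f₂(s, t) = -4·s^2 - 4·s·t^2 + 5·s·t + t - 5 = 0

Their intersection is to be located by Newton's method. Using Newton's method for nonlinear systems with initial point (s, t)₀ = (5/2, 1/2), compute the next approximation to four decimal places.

(1.2745, 1.3796)

At (5/2, 1/2): F = (31.2500, -25.7500).
Jacobian J = [[10·s + 2·t^2, 4·s·t - 10·t], [-8·s - 4·t^2 + 5·t, -8·s·t + 5·s + 1]].
At the point, J = [[25.5000, 0.0000], [-18.5000, 3.5000]] (det J = 89.2500).
Solving J·Δ = −F gives Δ = (-1.2255, 0.8796).
Then the next iterate is (s, t)₁ = (1.2745, 1.3796).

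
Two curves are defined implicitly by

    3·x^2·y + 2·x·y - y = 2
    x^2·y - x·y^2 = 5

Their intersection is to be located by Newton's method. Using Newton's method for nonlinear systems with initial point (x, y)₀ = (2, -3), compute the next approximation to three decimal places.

(1.364, -1.647)

At (2, -3): F = (-47.000, -35.000).
Jacobian J = [[6·x·y + 2·y, 3·x^2 + 2·x - 1], [2·x·y - y^2, x^2 - 2·x·y]].
At the point, J = [[-42.000, 15.000], [-21.000, 16.000]] (det J = -357.000).
Solving J·Δ = −F gives Δ = (-0.636, 1.353).
Then the next iterate is (x, y)₁ = (1.364, -1.647).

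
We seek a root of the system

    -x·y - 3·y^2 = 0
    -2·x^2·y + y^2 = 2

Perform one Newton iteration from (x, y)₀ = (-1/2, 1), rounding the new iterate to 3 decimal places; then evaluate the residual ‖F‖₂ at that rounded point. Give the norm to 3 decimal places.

2.332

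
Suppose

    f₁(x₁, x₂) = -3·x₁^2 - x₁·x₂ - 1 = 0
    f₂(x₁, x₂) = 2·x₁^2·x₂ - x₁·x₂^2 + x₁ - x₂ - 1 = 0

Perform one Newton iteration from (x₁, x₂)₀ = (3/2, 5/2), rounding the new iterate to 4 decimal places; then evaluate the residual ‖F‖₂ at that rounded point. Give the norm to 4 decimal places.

3.1652

At (3/2, 5/2): F = (-11.5000, -0.1250).
Jacobian J = [[-6·x₁ - x₂, -x₁], [4·x₁·x₂ - x₂^2 + 1, 2·x₁^2 - 2·x₁·x₂ - 1]].
At the point, J = [[-11.5000, -1.5000], [9.7500, -4.0000]] (det J = 60.6250).
Solving J·Δ = −F gives Δ = (-0.7557, -1.8732).
Then the next iterate is (x₁, x₂)₁ = (0.7443, 0.6268).
Re-evaluating at (0.7443, 0.6268): F = (-3.128475, -0.480447), so ‖F‖₂ = 3.1652.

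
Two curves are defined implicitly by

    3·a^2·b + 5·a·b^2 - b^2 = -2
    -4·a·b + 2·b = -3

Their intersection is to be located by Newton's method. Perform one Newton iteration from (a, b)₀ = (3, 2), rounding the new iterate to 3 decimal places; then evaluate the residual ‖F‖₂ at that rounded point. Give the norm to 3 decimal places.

At (3, 2): F = (112.000, -17.000).
Jacobian J = [[6·a·b + 5·b^2, 3·a^2 + 10·a·b - 2·b], [-4·b, -4·a + 2]].
At the point, J = [[56.000, 83.000], [-8.000, -10.000]] (det J = 104.000).
Solving J·Δ = −F gives Δ = (-2.798, 0.538).
Then the next iterate is (a, b)₁ = (0.202, 2.538).
Re-evaluating at (0.202, 2.538): F = (2.37510, 6.02530), so ‖F‖₂ = 6.477.

6.477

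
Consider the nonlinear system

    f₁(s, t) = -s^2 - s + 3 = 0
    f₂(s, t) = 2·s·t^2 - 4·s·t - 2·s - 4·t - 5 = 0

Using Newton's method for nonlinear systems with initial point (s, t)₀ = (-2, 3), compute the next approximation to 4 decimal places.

At (-2, 3): F = (1.0000, -25.0000).
Jacobian J = [[-2·s - 1, 0], [2·t^2 - 4·t - 2, 4·s·t - 4·s - 4]].
At the point, J = [[3.0000, 0.0000], [4.0000, -20.0000]] (det J = -60.0000).
Solving J·Δ = −F gives Δ = (-0.3333, -1.3167).
Then the next iterate is (s, t)₁ = (-2.3333, 1.6833).

(-2.3333, 1.6833)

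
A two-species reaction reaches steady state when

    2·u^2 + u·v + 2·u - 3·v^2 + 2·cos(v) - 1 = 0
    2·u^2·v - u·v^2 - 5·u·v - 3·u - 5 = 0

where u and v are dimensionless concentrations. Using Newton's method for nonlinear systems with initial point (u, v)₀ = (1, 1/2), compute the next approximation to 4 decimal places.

At (1, 1/2): F = (4.505165, -9.7500).
Jacobian J = [[4·u + v + 2, u - 6·v - 2·sin(v)], [4·u·v - v^2 - 5·v - 3, 2·u^2 - 2·u·v - 5·u]].
At the point, J = [[6.5000, -2.958851], [-3.7500, -4.0000]] (det J = -37.095692).
Solving J·Δ = −F gives Δ = (-1.2635, -1.2530).
Then the next iterate is (u, v)₁ = (-0.2635, -0.7530).

(-0.2635, -0.7530)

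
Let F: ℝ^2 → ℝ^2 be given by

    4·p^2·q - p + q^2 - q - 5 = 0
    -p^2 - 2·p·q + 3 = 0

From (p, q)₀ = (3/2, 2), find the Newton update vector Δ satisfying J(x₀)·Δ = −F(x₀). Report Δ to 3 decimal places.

(-1.500, 1.750)

At (3/2, 2): F = (13.500, -5.250).
Jacobian J = [[8·p·q - 1, 4·p^2 + 2·q - 1], [-2·p - 2·q, -2·p]].
At the point, J = [[23.000, 12.000], [-7.000, -3.000]] (det J = 15.000).
Solving J·Δ = −F gives Δ = (-1.500, 1.750).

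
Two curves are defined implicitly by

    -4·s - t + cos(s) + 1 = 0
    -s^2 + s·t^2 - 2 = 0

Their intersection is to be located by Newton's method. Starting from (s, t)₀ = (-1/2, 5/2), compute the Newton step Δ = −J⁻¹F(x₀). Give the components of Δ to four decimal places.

(0.5494, -0.5567)

At (-1/2, 5/2): F = (1.377583, -5.3750).
Jacobian J = [[-sin(s) - 4, -1], [-2·s + t^2, 2·s·t]].
At the point, J = [[-3.520574, -1.0000], [7.2500, -2.5000]] (det J = 16.051436).
Solving J·Δ = −F gives Δ = (0.5494, -0.5567).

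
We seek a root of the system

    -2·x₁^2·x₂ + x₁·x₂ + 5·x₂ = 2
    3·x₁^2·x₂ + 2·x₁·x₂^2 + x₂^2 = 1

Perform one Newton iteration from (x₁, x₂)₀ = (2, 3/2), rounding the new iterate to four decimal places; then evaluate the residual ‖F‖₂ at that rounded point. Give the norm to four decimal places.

At (2, 3/2): F = (-3.5000, 28.2500).
Jacobian J = [[-4·x₁·x₂ + x₂, -2·x₁^2 + x₁ + 5], [6·x₁·x₂ + 2·x₂^2, 3·x₁^2 + 4·x₁·x₂ + 2·x₂]].
At the point, J = [[-10.5000, -1.0000], [22.5000, 27.0000]] (det J = -261.0000).
Solving J·Δ = −F gives Δ = (-0.2538, -0.8348).
Then the next iterate is (x₁, x₂)₁ = (1.7462, 0.6652).
Re-evaluating at (1.7462, 0.6652): F = (-1.569103, 7.072859), so ‖F‖₂ = 7.2448.

7.2448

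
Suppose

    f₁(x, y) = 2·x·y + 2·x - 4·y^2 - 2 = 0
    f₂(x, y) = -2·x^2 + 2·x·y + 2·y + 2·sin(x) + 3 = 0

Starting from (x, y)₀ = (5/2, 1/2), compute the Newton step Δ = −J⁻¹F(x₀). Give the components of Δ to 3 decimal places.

(-1.149, -1.054)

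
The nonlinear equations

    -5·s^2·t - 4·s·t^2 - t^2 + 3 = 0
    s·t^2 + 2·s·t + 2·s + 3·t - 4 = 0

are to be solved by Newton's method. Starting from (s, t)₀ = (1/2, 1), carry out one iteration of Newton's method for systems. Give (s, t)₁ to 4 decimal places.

(1.0286, 0.1714)

At (1/2, 1): F = (-1.2500, 1.5000).
Jacobian J = [[-10·s·t - 4·t^2, -5·s^2 - 8·s·t - 2·t], [t^2 + 2·t + 2, 2·s·t + 2·s + 3]].
At the point, J = [[-9.0000, -7.2500], [5.0000, 5.0000]] (det J = -8.7500).
Solving J·Δ = −F gives Δ = (0.5286, -0.8286).
Then the next iterate is (s, t)₁ = (1.0286, 0.1714).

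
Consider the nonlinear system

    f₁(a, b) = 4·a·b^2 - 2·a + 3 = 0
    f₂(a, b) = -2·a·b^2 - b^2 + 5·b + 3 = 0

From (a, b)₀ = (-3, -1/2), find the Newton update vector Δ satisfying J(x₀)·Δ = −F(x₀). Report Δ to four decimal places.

(3.5000, -0.2083)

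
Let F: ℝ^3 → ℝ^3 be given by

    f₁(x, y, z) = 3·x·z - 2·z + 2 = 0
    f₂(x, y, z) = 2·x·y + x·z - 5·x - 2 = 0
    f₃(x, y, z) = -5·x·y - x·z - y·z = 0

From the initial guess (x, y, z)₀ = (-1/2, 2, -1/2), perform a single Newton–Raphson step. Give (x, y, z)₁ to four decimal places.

(-0.5955, 0.3371, 0.6124)

At (-1/2, 2, -1/2): F = (3.7500, -1.2500, 5.7500).
Jacobian J = [[3·z, 0, 3·x - 2], [2·y + z - 5, 2·x, x], [-5·y - z, -5·x - z, -x - y]].
At the point, J = [[-1.5000, 0.0000, -3.5000], [-1.5000, -1.0000, -0.5000], [-9.5000, 3.0000, -1.5000]] (det J = 44.5000).
Solving J·Δ = −F gives Δ = (-0.0955, -1.6629, 1.1124).
Then the next iterate is (x, y, z)₁ = (-0.5955, 0.3371, 0.6124).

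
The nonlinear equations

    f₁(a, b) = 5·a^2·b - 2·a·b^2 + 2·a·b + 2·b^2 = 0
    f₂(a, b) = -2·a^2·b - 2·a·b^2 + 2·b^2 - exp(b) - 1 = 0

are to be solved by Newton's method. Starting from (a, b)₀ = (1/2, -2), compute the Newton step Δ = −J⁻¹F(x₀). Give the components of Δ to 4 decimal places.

(-0.0956, 0.9162)

At (1/2, -2): F = (-0.5000, 3.864665).
Jacobian J = [[10·a·b - 2·b^2 + 2·b, 5·a^2 - 4·a·b + 2·a + 4·b], [-4·a·b - 2·b^2, -2·a^2 - 4·a·b + 4·b - exp(b)]].
At the point, J = [[-22.0000, -1.7500], [-4.0000, -4.635335]] (det J = 94.977376).
Solving J·Δ = −F gives Δ = (-0.0956, 0.9162).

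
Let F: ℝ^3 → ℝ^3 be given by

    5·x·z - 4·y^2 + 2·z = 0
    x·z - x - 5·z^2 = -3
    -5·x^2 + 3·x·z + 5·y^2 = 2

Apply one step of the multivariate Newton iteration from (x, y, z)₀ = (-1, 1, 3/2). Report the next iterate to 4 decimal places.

(-0.4323, 0.6681, 0.9709)

At (-1, 1, 3/2): F = (-8.5000, -8.7500, -6.5000).
Jacobian J = [[5·z, -8·y, 5·x + 2], [z - 1, 0, x - 10·z], [-10·x + 3·z, 10·y, 3·x]].
At the point, J = [[7.5000, -8.0000, -3.0000], [0.5000, 0.0000, -16.0000], [14.5000, 10.0000, -3.0000]] (det J = 3029.0000).
Solving J·Δ = −F gives Δ = (0.5677, -0.3319, -0.5291).
Then the next iterate is (x, y, z)₁ = (-0.4323, 0.6681, 0.9709).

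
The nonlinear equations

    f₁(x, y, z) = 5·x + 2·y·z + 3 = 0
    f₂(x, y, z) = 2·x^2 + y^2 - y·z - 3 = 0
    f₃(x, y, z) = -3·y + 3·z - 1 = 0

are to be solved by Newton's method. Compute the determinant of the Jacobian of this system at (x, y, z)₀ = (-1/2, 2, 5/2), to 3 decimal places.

J = [[5, 2·z, 2·y], [4·x, 2·y - z, -y], [0, -3, 3]].
At the point, J = [[5.000, 5.000, 4.000], [-2.000, 1.500, -2.000], [0.000, -3.000, 3.000]].
det J = 46.500.

46.500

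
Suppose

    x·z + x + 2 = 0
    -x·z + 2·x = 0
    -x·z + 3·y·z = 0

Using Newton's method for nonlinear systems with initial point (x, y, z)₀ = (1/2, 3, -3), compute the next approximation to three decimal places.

At (1/2, 3, -3): F = (1.000, 2.500, -25.500).
Jacobian J = [[z + 1, 0, x], [-z + 2, 0, -x], [-z, 3·z, -x + 3·y]].
At the point, J = [[-2.000, 0.000, 0.500], [5.000, 0.000, -0.500], [3.000, -9.000, 8.500]] (det J = -13.500).
Solving J·Δ = −F gives Δ = (-1.167, -9.519, -6.667).
Then the next iterate is (x, y, z)₁ = (-0.667, -6.519, -9.667).

(-0.667, -6.519, -9.667)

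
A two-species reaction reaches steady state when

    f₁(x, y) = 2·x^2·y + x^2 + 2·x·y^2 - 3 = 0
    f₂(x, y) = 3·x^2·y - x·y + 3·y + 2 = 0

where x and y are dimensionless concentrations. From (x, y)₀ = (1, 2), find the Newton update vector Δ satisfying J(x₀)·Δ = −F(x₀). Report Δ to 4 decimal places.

(-7.0000, 11.6000)

At (1, 2): F = (10.0000, 12.0000).
Jacobian J = [[4·x·y + 2·x + 2·y^2, 2·x^2 + 4·x·y], [6·x·y - y, 3·x^2 - x + 3]].
At the point, J = [[18.0000, 10.0000], [10.0000, 5.0000]] (det J = -10.0000).
Solving J·Δ = −F gives Δ = (-7.0000, 11.6000).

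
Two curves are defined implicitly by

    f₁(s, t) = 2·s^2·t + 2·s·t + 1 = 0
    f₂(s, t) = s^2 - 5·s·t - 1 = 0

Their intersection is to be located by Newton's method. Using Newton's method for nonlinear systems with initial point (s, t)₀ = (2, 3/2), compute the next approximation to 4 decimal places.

(1.5741, 0.4491)

At (2, 3/2): F = (19.0000, -12.0000).
Jacobian J = [[4·s·t + 2·t, 2·s^2 + 2·s], [2·s - 5·t, -5·s]].
At the point, J = [[15.0000, 12.0000], [-3.5000, -10.0000]] (det J = -108.0000).
Solving J·Δ = −F gives Δ = (-0.4259, -1.0509).
Then the next iterate is (s, t)₁ = (1.5741, 0.4491).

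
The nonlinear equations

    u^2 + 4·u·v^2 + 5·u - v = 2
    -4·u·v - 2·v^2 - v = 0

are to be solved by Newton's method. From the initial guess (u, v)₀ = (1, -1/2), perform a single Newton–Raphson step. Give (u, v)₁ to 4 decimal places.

(0.5357, -0.1429)

At (1, -1/2): F = (5.5000, 2.0000).
Jacobian J = [[2·u + 4·v^2 + 5, 8·u·v - 1], [-4·v, -4·u - 4·v - 1]].
At the point, J = [[8.0000, -5.0000], [2.0000, -3.0000]] (det J = -14.0000).
Solving J·Δ = −F gives Δ = (-0.4643, 0.3571).
Then the next iterate is (u, v)₁ = (0.5357, -0.1429).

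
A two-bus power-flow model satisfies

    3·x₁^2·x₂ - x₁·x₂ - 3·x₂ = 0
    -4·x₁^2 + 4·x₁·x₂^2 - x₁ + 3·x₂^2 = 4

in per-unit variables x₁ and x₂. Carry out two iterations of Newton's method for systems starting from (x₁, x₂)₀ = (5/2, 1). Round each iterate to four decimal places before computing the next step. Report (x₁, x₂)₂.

(1.1932, 1.1532)

At (5/2, 1): F = (13.2500, -18.5000).
Jacobian J = [[6·x₁·x₂ - x₂, 3·x₁^2 - x₁ - 3], [-8·x₁ + 4·x₂^2 - 1, 8·x₁·x₂ + 6·x₂]].
At the point, J = [[14.0000, 13.2500], [-17.0000, 26.0000]] (det J = 589.2500).
Solving J·Δ = −F gives Δ = (-1.0006, 0.0573).
Then the next iterate is (x₁, x₂)₁ = (1.4994, 1.0573).
Round to (1.4994, 1.0573) and repeat: F = (2.373851, -4.433935), J = [[8.454594, 2.245201], [-8.523667, 19.026325]].
Δ = (-0.3062, 0.0959), so (x₁, x₂)₂ = (1.1932, 1.1532).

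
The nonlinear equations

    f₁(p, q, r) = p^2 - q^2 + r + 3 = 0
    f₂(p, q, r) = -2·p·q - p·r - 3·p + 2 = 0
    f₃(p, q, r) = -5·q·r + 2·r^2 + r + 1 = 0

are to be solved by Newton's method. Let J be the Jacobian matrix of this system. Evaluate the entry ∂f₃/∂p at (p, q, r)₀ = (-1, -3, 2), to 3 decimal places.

∂f₃/∂p = 0.
At (-1, -3, 2) this is 0.000.

0.000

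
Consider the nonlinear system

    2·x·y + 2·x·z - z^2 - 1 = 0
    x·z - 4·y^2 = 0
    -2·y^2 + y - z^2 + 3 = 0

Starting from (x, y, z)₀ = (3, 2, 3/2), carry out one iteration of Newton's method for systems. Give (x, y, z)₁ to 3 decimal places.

At (3, 2, 3/2): F = (17.750, -11.500, -5.250).
Jacobian J = [[2·y + 2·z, 2·x, 2·x - 2·z], [z, -8·y, x], [0, -4·y + 1, -2·z]].
At the point, J = [[7.000, 6.000, 3.000], [1.500, -16.000, 3.000], [0.000, -7.000, -3.000]] (det J = 478.500).
Solving J·Δ = −F gives Δ = (-1.908, -0.853, 0.240).
Then the next iterate is (x, y, z)₁ = (1.092, 1.147, 1.740).

(1.092, 1.147, 1.740)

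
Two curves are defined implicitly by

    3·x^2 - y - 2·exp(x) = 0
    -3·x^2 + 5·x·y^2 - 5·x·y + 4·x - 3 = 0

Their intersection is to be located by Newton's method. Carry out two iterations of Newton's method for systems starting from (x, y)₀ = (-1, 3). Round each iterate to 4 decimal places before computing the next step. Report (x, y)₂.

(-0.7150, 0.4708)

At (-1, 3): F = (-0.735759, -40.0000).
Jacobian J = [[6·x - 2·exp(x), -1], [-6·x + 5·y^2 - 5·y + 4, 10·x·y - 5·x]].
At the point, J = [[-6.735759, -1.0000], [40.0000, -25.0000]] (det J = 208.393972).
Solving J·Δ = −F gives Δ = (0.1037, -1.4341).
Then the next iterate is (x, y)₁ = (-0.8963, 1.5659).
Round to (-0.8963, 1.5659) and repeat: F = (0.028008, -12.966510), J = [[-6.193954, -1.0000], [13.808514, -9.553662]].
Δ = (0.1813, -1.0951), so (x, y)₂ = (-0.7150, 0.4708).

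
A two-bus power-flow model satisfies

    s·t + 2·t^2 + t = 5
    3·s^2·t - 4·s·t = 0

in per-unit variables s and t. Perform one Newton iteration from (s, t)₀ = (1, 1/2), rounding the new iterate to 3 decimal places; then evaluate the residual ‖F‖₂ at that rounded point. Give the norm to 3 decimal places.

At (1, 1/2): F = (-3.500, -0.500).
Jacobian J = [[t, s + 4·t + 1], [6·s·t - 4·t, 3·s^2 - 4·s]].
At the point, J = [[0.500, 4.000], [1.000, -1.000]] (det J = -4.500).
Solving J·Δ = −F gives Δ = (1.222, 0.722).
Then the next iterate is (s, t)₁ = (2.222, 1.222).
Re-evaluating at (2.222, 1.222): F = (1.92385, 7.23895), so ‖F‖₂ = 7.490.

7.490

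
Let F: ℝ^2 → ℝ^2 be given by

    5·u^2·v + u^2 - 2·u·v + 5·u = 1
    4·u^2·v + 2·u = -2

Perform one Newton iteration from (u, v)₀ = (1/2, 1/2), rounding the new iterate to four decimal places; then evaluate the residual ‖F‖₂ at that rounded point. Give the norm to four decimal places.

1.8844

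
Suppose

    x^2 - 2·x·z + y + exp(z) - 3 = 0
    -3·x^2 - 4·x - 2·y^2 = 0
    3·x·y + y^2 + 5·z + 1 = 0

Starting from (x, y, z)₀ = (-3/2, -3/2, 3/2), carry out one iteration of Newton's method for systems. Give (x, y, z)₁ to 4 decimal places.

(-2.4267, 0.1473, -0.3631)

At (-3/2, -3/2, 3/2): F = (6.731689, -5.2500, 17.5000).
Jacobian J = [[2·x - 2·z, 1, -2·x + exp(z)], [-6·x - 4, -4·y, 0], [3·y, 3·x + 2·y, 5]].
At the point, J = [[-6.0000, 1.0000, 7.481689], [5.0000, 6.0000, 0.0000], [-4.5000, -7.5000, 5.0000]] (det J = -283.557735).
Solving J·Δ = −F gives Δ = (-0.9267, 1.6473, -1.8631).
Then the next iterate is (x, y, z)₁ = (-2.4267, 0.1473, -0.3631).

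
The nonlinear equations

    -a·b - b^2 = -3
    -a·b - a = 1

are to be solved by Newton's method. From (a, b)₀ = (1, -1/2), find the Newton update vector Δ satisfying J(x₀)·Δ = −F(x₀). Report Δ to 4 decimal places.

(-6.5000, 1.7500)

At (1, -1/2): F = (3.2500, -1.5000).
Jacobian J = [[-b, -a - 2·b], [-b - 1, -a]].
At the point, J = [[0.5000, 0.0000], [-0.5000, -1.0000]] (det J = -0.5000).
Solving J·Δ = −F gives Δ = (-6.5000, 1.7500).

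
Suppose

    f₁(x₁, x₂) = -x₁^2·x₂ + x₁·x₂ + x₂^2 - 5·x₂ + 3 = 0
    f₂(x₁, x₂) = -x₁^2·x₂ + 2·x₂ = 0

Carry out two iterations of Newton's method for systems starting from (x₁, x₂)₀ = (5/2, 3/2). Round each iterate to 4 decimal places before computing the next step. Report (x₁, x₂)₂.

(0.9326, 0.6075)

At (5/2, 3/2): F = (-7.8750, -6.3750).
Jacobian J = [[-2·x₁·x₂ + x₂, -x₁^2 + x₁ + 2·x₂ - 5], [-2·x₁·x₂, -x₁^2 + 2]].
At the point, J = [[-6.0000, -5.7500], [-7.5000, -4.2500]] (det J = -17.6250).
Solving J·Δ = −F gives Δ = (-0.1809, -1.1809).
Then the next iterate is (x₁, x₂)₁ = (2.3191, 0.3191).
Round to (2.3191, 0.3191) and repeat: F = (0.530158, -1.077992), J = [[-1.160950, -7.420925], [-1.480050, -3.378225]].
Δ = (-1.3865, 0.2884), so (x₁, x₂)₂ = (0.9326, 0.6075).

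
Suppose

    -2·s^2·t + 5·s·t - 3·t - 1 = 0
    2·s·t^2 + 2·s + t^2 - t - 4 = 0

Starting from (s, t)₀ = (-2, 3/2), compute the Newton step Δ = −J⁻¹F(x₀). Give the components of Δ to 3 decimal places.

At (-2, 3/2): F = (-32.500, -16.250).
Jacobian J = [[-4·s·t + 5·t, -2·s^2 + 5·s - 3], [2·t^2 + 2, 4·s·t + 2·t - 1]].
At the point, J = [[19.500, -21.000], [6.500, -10.000]] (det J = -58.500).
Solving J·Δ = −F gives Δ = (-0.278, -1.806).

(-0.278, -1.806)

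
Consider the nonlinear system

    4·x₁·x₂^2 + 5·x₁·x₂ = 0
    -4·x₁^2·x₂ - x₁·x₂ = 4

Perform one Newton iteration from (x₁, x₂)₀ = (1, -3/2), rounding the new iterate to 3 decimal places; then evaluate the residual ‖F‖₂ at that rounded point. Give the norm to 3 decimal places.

At (1, -3/2): F = (1.500, 3.500).
Jacobian J = [[4·x₂^2 + 5·x₂, 8·x₁·x₂ + 5·x₁], [-8·x₁·x₂ - x₂, -4·x₁^2 - x₁]].
At the point, J = [[1.500, -7.000], [13.500, -5.000]] (det J = 87.000).
Solving J·Δ = −F gives Δ = (-0.195, 0.172).
Then the next iterate is (x₁, x₂)₁ = (0.805, -1.328).
Re-evaluating at (0.805, -1.328): F = (0.33354, 0.51135), so ‖F‖₂ = 0.611.

0.611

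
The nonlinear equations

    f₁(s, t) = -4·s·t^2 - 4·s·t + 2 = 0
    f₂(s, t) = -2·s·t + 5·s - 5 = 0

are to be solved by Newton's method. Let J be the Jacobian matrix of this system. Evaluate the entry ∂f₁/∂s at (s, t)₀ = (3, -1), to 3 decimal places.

∂f₁/∂s = -4·t^2 - 4·t.
At (3, -1) this is 0.000.

0.000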